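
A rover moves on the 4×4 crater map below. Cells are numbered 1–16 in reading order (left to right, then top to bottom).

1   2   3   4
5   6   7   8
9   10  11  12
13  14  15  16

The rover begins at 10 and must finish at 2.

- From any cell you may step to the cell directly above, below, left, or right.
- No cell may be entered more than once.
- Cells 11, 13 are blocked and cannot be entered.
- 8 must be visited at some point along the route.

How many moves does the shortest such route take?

6

Any route passes through 8 somewhere between 10 and 2. Summing Manhattan distances along the two legs (10 → 8 → 2) gives a lower bound of 3 + 3 = 6 moves.
A route of 6 moves achieves this: 10 → 6 → 7 → 8 → 4 → 3 → 2.
Since 6 matches the lower bound, it is optimal.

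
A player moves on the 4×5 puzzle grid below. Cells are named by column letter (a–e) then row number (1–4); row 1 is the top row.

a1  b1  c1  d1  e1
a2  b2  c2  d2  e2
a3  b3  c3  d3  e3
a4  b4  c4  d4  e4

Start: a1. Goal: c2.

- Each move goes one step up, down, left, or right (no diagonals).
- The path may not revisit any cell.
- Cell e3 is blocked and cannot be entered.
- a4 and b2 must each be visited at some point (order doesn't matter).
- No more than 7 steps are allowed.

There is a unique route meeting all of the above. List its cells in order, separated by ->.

The 7-move cap with required stops at a4, b2 leaves no slack for detours.
Route from a1: 3× down (reaching a4), right to b4, 2× up (reaching b2), right to c2 — 7 moves in all.
Check: all required cells visited; 7 ≤ 7 moves.

a1 -> a2 -> a3 -> a4 -> b4 -> b3 -> b2 -> c2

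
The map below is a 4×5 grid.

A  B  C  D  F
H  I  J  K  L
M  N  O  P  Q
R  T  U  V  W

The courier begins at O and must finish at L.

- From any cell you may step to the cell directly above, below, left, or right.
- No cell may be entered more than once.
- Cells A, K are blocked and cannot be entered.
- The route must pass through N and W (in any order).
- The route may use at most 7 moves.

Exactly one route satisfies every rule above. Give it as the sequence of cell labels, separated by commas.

O, N, T, U, V, W, Q, L

The budget equals the shortest possible length, so every move has to be on a shortest route through the required cells.
Route from O: left 1 to N, down 1 to T, right 3 to W, up 2 to L — 7 moves in all.
Check: all required cells visited; 7 ≤ 7 moves.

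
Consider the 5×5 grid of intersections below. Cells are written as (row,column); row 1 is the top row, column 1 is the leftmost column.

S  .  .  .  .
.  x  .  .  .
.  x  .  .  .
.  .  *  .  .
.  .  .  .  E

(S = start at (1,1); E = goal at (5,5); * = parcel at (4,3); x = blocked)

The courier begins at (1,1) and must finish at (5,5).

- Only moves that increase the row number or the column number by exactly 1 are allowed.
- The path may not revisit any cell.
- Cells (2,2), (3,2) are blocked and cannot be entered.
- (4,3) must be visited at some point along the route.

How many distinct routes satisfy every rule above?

A right/down-only route from (1,1) to (5,5) makes exactly 4 down-moves and 4 right-moves in some order.
With no other constraints that would be C(8,4) = 70 routes.
Split at (4,3) and multiply the segment counts (each segment already excludes blocked cells): (1,1)→(4,3): 2; (4,3)→(5,5): 3; product = 6.
That gives 6 routes.

6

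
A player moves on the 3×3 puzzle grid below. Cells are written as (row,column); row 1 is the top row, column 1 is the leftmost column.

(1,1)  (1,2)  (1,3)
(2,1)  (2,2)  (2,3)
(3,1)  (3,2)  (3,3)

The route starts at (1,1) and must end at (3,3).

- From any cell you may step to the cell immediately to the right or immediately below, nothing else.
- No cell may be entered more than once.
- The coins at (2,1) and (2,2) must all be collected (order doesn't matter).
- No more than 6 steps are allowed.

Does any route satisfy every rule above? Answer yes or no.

One route that works: (1,1) → (2,1) → (2,2) → (3,2) → (3,3).

yes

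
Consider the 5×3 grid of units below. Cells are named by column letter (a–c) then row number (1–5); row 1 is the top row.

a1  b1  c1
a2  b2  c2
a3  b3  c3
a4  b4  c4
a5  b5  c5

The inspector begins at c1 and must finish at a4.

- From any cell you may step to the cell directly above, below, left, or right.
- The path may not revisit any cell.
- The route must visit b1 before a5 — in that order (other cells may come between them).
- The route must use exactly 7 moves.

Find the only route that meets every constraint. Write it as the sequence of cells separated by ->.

The waypoints must appear in the order b1, a5, with no cell reused.
Route from c1: left 1 to b1, down 4 to b5, left 1 to a5, up 1 to a4 — 7 moves in all.
Check: order respected (b1 at step 1, a5 at step 6); 7 moves as required.

c1 -> b1 -> b2 -> b3 -> b4 -> b5 -> a5 -> a4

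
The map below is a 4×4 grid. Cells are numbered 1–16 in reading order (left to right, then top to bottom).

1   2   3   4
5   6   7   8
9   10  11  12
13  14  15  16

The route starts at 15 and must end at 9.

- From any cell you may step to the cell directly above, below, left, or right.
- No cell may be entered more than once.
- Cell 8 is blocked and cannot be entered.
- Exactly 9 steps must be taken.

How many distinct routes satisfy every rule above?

Need simple routes of exactly 9 moves from 15 to 9 (Manhattan distance 3, so 3 moves are spent on a detour and 3 undoing it).
Branch systematically from the start, pruning whenever the remaining move budget drops below the Manhattan distance to 9 or differs from it in parity. Grouping the completions by first move — via 11: 3; via 14: 4; via 16: 6 — and summing: 3 + 4 + 6 = 13.
That gives 13 routes.

13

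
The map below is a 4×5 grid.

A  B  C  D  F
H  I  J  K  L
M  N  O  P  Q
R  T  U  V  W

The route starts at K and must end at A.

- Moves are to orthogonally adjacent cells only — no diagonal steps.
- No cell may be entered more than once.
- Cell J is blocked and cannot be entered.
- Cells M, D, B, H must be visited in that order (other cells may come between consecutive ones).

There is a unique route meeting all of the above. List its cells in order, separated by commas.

The waypoints must appear in the order M, D, B, H, with no cell reused.
Route from K: down 1 to P, left 3 to M, down 1 to R, right 4 to W, up 3 to F, left 3 to B, down 1 to I, left 1 to H, up 1 to A — 18 moves in all.
Check: order respected (M at step 4, D at step 13, B at step 15, H at step 17).

K, P, O, N, M, R, T, U, V, W, Q, L, F, D, C, B, I, H, A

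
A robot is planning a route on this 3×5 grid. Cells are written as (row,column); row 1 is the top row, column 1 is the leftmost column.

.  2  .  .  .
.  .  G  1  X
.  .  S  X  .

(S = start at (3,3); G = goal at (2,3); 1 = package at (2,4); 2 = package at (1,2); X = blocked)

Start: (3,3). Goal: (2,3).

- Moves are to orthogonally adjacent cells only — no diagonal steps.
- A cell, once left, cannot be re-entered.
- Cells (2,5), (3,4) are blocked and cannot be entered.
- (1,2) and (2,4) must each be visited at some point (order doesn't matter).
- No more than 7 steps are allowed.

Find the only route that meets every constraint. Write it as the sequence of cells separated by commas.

(3,3), (3,2), (2,2), (1,2), (1,3), (1,4), (2,4), (2,3)

The 7-move cap with required stops at (1,2), (2,4) leaves no slack for detours.
Route from (3,3): left to (3,2), 2× up (reaching (1,2)), 2× right (reaching (1,4)), down to (2,4), left to (2,3) — 7 moves in all.
Check: all required cells visited; 7 ≤ 7 moves.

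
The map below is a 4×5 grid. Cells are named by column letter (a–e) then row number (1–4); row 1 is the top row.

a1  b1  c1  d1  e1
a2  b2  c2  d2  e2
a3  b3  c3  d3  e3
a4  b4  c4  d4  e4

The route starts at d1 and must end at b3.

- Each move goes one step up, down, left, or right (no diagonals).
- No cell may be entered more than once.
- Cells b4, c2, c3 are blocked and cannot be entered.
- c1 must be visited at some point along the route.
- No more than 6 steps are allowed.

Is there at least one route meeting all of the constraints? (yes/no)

yes

One route that works: d1 → c1 → b1 → b2 → b3.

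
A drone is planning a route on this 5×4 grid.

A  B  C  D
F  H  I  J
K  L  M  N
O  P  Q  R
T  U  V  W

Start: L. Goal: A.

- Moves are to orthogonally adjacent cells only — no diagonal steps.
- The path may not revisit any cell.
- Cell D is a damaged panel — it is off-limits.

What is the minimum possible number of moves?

3

The Manhattan distance from L to A is |3−1| + |2−1| = 3, so at least 3 moves are needed.
A route of 3 moves achieves this: L → H → B → A.
Since 3 matches the lower bound, it is optimal.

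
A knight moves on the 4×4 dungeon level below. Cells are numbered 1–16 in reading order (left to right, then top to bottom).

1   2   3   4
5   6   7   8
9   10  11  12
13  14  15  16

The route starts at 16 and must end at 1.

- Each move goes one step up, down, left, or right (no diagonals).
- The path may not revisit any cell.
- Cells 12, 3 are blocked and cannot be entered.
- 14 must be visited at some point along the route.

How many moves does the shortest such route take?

6

Any route passes through 14 somewhere between 16 and 1. Summing Manhattan distances along the two legs (16 → 14 → 1) gives a lower bound of 2 + 4 = 6 moves.
A route of 6 moves achieves this: 16 → 15 → 14 → 10 → 6 → 2 → 1.
Since 6 matches the lower bound, it is optimal.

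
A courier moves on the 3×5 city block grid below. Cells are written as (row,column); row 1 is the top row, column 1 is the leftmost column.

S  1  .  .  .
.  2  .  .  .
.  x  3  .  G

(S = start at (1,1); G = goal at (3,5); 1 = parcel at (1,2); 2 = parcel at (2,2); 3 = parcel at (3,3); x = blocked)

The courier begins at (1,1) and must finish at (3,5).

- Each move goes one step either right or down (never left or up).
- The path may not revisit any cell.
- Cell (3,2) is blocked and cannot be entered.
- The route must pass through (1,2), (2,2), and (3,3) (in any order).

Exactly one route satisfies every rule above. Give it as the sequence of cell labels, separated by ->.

Moves only go right or down, so the column and row indices never decrease.
Route from (1,1): right 1 to (1,2), down 1 to (2,2), right 1 to (2,3), down 1 to (3,3), right 2 to (3,5) — 6 moves in all.
Check: all required cells visited.

(1,1) -> (1,2) -> (2,2) -> (2,3) -> (3,3) -> (3,4) -> (3,5)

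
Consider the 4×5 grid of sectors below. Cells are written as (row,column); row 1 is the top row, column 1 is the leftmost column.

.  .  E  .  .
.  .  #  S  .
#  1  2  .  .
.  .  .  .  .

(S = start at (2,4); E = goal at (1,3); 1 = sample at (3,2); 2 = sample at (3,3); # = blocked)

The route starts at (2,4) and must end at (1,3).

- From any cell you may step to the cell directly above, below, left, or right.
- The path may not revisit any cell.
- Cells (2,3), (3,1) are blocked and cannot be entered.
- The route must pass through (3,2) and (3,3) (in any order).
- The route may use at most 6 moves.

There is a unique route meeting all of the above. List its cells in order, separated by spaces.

(2,4) (3,4) (3,3) (3,2) (2,2) (1,2) (1,3)

The budget equals the shortest possible length, so every move has to be on a shortest route through the required cells.
Route from (2,4): down 1 to (3,4), left 2 to (3,2), up 2 to (1,2), right 1 to (1,3) — 6 moves in all.
Check: all required cells visited; 6 ≤ 6 moves.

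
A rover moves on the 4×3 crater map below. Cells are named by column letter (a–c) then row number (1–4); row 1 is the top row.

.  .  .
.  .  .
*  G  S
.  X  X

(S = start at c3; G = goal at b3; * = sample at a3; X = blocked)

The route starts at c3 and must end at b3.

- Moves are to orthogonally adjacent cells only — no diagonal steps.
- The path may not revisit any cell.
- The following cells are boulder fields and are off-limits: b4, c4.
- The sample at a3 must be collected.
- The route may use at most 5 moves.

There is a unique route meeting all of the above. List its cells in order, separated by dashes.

Any route must reach a3 and still end at b3 within 5 moves, so the order of the required stops is forced.
Route from c3: up to c2, 2× left (reaching a2), down to a3, right to b3 — 5 moves in all.
Check: all required cells visited; 5 ≤ 5 moves.

c3 - c2 - b2 - a2 - a3 - b3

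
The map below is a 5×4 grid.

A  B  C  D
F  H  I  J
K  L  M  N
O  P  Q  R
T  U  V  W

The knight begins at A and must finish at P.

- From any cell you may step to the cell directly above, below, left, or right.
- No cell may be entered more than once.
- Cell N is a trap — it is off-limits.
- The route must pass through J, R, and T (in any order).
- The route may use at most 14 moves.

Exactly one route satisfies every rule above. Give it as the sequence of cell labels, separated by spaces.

A B C D J I M Q R W V U T O P

The budget equals the shortest possible length, so every move has to be on a shortest route through the required cells.
Route from A: right 3 to D, down 1 to J, left 1 to I, down 2 to Q, right 1 to R, down 1 to W, left 3 to T, up 1 to O, right 1 to P — 14 moves in all.
Check: all required cells visited; 14 ≤ 14 moves.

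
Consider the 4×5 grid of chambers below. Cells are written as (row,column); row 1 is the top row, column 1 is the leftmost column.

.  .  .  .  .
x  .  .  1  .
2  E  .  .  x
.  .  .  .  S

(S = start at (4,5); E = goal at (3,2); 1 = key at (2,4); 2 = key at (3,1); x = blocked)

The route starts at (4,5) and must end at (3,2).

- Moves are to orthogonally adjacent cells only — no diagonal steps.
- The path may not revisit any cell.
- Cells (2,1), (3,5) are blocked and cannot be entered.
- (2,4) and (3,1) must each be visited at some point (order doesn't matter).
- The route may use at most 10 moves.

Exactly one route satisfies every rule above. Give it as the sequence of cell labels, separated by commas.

(4,5), (4,4), (3,4), (2,4), (2,3), (3,3), (4,3), (4,2), (4,1), (3,1), (3,2)

Any route must reach (2,4) and (3,1) and still end at (3,2) within 10 moves, so the order of the required stops is forced.
Route from (4,5): left to (4,4), 2× up (reaching (2,4)), left to (2,3), 2× down (reaching (4,3)), 2× left (reaching (4,1)), up to (3,1), right to (3,2) — 10 moves in all.
Check: all required cells visited; 10 ≤ 10 moves.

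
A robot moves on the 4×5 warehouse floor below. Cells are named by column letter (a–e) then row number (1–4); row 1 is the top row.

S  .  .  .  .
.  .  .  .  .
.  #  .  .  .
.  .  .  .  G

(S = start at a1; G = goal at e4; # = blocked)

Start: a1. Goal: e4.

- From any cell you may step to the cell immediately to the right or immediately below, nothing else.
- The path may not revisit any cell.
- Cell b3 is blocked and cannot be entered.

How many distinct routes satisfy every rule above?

23

A right/down-only route from a1 to e4 makes exactly 3 down-moves and 4 right-moves in some order.
With no other constraints that would be C(7,3) = 35 routes.
Subtract routes through each blocked cell (inclusion–exclusion for overlaps): − through b3: 12 → 23.
That gives 23 routes.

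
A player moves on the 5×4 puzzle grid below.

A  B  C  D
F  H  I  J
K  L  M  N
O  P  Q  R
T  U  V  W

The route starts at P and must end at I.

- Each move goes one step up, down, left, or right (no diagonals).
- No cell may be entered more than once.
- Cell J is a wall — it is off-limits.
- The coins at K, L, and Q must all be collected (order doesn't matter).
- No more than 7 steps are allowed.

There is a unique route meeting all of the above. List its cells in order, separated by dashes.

P - Q - M - L - K - F - H - I

The budget equals the shortest possible length, so every move has to be on a shortest route through the required cells.
Route from P: right to Q, up to M, 2× left (reaching K), up to F, 2× right (reaching I) — 7 moves in all.
Check: all required cells visited; 7 ≤ 7 moves.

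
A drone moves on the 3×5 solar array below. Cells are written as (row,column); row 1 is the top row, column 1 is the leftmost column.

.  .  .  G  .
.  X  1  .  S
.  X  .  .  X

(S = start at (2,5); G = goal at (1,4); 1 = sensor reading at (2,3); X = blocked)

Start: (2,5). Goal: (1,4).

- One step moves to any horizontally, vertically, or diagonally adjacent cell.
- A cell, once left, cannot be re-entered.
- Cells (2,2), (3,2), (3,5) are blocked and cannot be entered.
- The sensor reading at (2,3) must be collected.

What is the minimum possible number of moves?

3

Any route passes through (2,3) somewhere between (2,5) and (1,4). Summing Chebyshev distances along the two legs ((2,5) → (2,3) → (1,4)) gives a lower bound of 2 + 1 = 3 moves.
A route of 3 moves achieves this: (2,5) → (2,4) → (2,3) → (1,4).
Since 3 matches the lower bound, it is optimal.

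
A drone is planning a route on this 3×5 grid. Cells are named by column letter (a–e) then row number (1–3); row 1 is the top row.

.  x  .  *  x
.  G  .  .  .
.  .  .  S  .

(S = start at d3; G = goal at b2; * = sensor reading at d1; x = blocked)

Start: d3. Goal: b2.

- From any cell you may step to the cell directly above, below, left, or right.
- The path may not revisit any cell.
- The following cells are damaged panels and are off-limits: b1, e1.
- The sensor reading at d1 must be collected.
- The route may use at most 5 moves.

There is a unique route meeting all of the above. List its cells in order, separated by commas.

d3, d2, d1, c1, c2, b2

Any route must reach d1 and still end at b2 within 5 moves, so the order of the required stops is forced.
Route from d3: 2× up (reaching d1), left to c1, down to c2, left to b2 — 5 moves in all.
Check: all required cells visited; 5 ≤ 5 moves.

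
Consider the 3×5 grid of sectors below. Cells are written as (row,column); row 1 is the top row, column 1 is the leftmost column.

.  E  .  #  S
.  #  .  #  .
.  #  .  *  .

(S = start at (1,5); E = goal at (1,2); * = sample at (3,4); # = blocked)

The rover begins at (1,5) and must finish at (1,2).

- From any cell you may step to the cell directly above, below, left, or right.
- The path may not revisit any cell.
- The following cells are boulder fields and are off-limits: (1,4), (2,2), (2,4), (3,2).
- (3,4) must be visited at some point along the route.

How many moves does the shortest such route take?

Any route passes through (3,4) somewhere between (1,5) and (1,2). Summing Manhattan distances along the two legs ((1,5) → (3,4) → (1,2)) gives a lower bound of 3 + 4 = 7 moves.
A route of 7 moves achieves this: (1,5) → (2,5) → (3,5) → (3,4) → (3,3) → (2,3) → (1,3) → (1,2).
Since 7 matches the lower bound, it is optimal.

7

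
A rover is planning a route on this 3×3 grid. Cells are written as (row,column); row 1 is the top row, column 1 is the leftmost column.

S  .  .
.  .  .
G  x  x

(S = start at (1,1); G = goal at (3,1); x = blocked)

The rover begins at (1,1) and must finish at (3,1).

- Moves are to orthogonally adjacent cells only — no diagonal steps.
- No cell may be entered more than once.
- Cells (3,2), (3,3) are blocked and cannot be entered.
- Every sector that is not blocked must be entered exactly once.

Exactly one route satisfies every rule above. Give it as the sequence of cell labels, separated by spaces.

Need to visit all 7 open cells exactly once, starting at (1,1) and ending at (3,1).
Cell (1,3) has only two open neighbours ((2,3) and (1,2)), so the path must pass straight through it: one of those is the cell it's entered from and the other is where it exits.
Route from (1,1): right 2 to (1,3), down 1 to (2,3), left 2 to (2,1), down 1 to (3,1) — 6 moves in all.
Check: all 7 open cells covered.

(1,1) (1,2) (1,3) (2,3) (2,2) (2,1) (3,1)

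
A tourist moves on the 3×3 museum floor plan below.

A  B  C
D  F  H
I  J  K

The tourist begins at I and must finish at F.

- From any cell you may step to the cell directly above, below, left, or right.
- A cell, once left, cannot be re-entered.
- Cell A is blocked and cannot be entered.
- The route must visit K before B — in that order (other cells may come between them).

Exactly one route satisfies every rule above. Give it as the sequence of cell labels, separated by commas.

I, J, K, H, C, B, F

The waypoints must appear in the order K, B, with no cell reused.
Route from I: right 2 to K, up 2 to C, left 1 to B, down 1 to F — 6 moves in all.
Check: order respected (K at step 2, B at step 5).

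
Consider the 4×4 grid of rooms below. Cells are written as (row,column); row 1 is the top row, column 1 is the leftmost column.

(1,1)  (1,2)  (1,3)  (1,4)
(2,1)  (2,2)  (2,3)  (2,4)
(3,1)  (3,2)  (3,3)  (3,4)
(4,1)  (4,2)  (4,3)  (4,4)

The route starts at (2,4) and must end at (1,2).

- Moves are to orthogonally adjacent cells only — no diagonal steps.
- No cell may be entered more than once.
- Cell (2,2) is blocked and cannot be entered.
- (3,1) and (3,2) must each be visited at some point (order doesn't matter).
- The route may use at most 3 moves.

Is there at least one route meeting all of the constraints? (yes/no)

Even ignoring the no-revisit rule, getting from (2,4) to (1,2), taking the cheapest ordering (2,4) → (3,2) → (3,1) → (1,2) needs at least 3 + 1 + 3 = 7 moves (Manhattan distance per leg), which exceeds the 3-move limit.

no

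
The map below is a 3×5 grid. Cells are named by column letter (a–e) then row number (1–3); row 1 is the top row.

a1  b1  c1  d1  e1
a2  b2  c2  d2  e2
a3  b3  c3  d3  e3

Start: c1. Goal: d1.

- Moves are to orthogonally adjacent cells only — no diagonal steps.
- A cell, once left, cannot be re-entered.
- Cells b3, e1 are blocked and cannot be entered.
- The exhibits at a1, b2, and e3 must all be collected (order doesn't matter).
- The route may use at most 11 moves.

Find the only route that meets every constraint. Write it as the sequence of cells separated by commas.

The budget equals the shortest possible length, so every move has to be on a shortest route through the required cells.
Route from c1: 2× left (reaching a1), down to a2, 2× right (reaching c2), down to c3, 2× right (reaching e3), up to e2, left to d2, up to d1 — 11 moves in all.
Check: all required cells visited; 11 ≤ 11 moves.

c1, b1, a1, a2, b2, c2, c3, d3, e3, e2, d2, d1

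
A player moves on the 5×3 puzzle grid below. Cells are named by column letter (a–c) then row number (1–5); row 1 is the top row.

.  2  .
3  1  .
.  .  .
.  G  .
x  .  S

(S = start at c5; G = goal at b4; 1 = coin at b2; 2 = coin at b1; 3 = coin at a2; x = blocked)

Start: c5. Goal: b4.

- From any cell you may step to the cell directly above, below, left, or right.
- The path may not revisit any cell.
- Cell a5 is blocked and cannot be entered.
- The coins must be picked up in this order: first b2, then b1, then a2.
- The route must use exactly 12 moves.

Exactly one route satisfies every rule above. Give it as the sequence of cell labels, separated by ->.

The waypoints must appear in the order b2, b1, a2, with no cell reused.
Route from c5: up 2 to c3, left 1 to b3, up 1 to b2, right 1 to c2, up 1 to c1, left 2 to a1, down 3 to a4, right 1 to b4 — 12 moves in all.
Check: order respected (1 at step 4, 2 at step 7, 3 at step 9); 12 moves as required.

c5 -> c4 -> c3 -> b3 -> b2 -> c2 -> c1 -> b1 -> a1 -> a2 -> a3 -> a4 -> b4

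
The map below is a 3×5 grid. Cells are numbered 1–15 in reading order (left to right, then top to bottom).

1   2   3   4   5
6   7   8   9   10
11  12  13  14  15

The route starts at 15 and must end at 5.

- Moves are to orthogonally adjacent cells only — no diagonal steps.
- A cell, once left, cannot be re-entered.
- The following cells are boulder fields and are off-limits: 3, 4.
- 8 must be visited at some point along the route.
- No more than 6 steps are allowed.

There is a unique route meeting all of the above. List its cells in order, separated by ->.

The budget equals the shortest possible length, so every move has to be on a shortest route through the required cells.
Route from 15: 2× left (reaching 13), up to 8, 2× right (reaching 10), up to 5 — 6 moves in all.
Check: all required cells visited; 6 ≤ 6 moves.

15 -> 14 -> 13 -> 8 -> 9 -> 10 -> 5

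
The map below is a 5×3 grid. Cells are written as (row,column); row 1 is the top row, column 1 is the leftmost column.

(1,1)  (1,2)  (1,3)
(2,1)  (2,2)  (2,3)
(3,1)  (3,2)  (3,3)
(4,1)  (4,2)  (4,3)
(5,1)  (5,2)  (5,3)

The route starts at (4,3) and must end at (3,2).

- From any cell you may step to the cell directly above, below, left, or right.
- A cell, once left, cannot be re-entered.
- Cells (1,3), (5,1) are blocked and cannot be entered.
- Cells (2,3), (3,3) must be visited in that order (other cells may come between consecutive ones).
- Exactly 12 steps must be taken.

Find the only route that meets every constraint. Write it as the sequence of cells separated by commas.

(4,3), (5,3), (5,2), (4,2), (4,1), (3,1), (2,1), (1,1), (1,2), (2,2), (2,3), (3,3), (3,2)

The waypoints must appear in the order (2,3), (3,3), with no cell reused.
Route from (4,3): down to (5,3), left to (5,2), up to (4,2), left to (4,1), 3× up (reaching (1,1)), right to (1,2), down to (2,2), right to (2,3), down to (3,3), left to (3,2) — 12 moves in all.
Check: order respected ((2,3) at step 10, (3,3) at step 11); 12 moves as required.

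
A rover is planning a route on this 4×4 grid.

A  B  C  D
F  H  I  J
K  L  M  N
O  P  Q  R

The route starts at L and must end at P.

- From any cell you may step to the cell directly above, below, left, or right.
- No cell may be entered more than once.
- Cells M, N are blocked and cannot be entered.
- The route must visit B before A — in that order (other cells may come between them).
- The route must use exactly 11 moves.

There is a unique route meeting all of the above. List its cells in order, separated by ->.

L -> H -> I -> J -> D -> C -> B -> A -> F -> K -> O -> P

The waypoints must appear in the order B, A, with no cell reused.
Route from L: up to H, 2× right (reaching J), up to D, 3× left (reaching A), 3× down (reaching O), right to P — 11 moves in all.
Check: order respected (B at step 6, A at step 7); 11 moves as required.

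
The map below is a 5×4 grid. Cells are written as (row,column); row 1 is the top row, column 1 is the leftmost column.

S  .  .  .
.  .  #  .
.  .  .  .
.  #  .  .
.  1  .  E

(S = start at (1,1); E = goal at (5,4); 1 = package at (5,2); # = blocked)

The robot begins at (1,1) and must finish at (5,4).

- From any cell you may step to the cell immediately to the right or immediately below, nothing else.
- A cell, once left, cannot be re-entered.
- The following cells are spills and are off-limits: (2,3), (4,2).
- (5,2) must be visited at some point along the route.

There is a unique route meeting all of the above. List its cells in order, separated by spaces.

(1,1) (2,1) (3,1) (4,1) (5,1) (5,2) (5,3) (5,4)

Moves only go right or down, so the column and row indices never decrease.
Route from (1,1): down 4 to (5,1), right 3 to (5,4) — 7 moves in all.
Check: all required cells visited.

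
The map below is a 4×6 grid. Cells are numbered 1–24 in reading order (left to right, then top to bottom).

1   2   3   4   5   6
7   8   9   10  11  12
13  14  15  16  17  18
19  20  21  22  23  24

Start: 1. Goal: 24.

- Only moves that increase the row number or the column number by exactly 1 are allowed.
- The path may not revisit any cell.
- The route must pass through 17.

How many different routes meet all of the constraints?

A right/down-only route from 1 to 24 makes exactly 3 down-moves and 5 right-moves in some order.
With no other constraints that would be C(8,3) = 56 routes.
Split at 17 and multiply the segment counts: 1→17: 15; 17→24: 2; product = 30.
That gives 30 routes.

30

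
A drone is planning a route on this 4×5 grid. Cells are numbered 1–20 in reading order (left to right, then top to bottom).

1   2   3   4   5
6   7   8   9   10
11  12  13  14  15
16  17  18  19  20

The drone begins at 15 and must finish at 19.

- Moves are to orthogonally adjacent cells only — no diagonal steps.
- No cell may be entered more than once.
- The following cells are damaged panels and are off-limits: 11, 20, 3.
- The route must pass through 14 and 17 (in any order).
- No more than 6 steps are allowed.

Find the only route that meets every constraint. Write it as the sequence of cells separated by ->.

15 -> 14 -> 13 -> 12 -> 17 -> 18 -> 19

The 6-move cap with required stops at 14, 17 leaves no slack for detours.
Route from 15: 3× left (reaching 12), down to 17, 2× right (reaching 19) — 6 moves in all.
Check: all required cells visited; 6 ≤ 6 moves.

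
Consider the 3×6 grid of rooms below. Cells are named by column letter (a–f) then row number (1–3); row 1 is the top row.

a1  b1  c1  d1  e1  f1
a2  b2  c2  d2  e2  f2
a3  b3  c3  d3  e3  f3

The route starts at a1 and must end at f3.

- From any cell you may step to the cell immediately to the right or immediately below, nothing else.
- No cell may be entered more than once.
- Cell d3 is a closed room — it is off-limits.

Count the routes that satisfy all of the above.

11

A right/down-only route from a1 to f3 makes exactly 2 down-moves and 5 right-moves in some order.
With no other constraints that would be C(7,2) = 21 routes.
Subtract routes through each blocked cell (inclusion–exclusion for overlaps): − through d3: 10 → 11.
That gives 11 routes.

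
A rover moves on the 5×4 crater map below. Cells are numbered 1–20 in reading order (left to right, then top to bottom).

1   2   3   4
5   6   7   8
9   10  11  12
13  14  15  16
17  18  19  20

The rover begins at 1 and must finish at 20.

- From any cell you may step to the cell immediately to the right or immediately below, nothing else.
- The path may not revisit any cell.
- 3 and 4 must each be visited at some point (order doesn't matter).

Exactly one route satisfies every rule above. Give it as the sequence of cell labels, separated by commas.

1, 2, 3, 4, 8, 12, 16, 20

Moves only go right or down, so the column and row indices never decrease.
Route from 1: 3× right (reaching 4), 4× down (reaching 20) — 7 moves in all.
Check: all required cells visited.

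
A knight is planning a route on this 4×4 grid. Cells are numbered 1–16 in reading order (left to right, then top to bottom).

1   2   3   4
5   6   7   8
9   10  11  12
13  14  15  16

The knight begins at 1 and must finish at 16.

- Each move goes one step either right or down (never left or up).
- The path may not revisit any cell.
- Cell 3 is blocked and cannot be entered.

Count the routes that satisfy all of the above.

16

A right/down-only route from 1 to 16 makes exactly 3 down-moves and 3 right-moves in some order.
With no other constraints that would be C(6,3) = 20 routes.
Subtract routes through each blocked cell (inclusion–exclusion for overlaps): − through 3: 4 → 16.
That gives 16 routes.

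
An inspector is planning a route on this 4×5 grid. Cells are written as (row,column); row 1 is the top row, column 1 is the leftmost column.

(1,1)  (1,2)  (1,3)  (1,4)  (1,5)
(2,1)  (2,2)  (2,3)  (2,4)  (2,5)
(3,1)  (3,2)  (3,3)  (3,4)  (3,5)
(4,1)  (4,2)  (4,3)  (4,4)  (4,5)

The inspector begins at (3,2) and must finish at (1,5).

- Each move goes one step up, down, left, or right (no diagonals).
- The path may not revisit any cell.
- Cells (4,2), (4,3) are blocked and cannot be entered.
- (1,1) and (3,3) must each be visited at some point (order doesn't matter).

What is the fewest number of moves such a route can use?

9

Any route passes through (1,1) and (3,3) in some order between (3,2) and (1,5). Summing Manhattan distances along each leg and taking the cheapest ordering ((3,2) → (3,3) → (1,1) → (1,5)) gives a lower bound of 1 + 4 + 4 = 9 moves.
A route of 9 moves achieves this: (3,2) → (3,3) → (2,3) → (2,2) → (2,1) → (1,1) → (1,2) → (1,3) → (1,4) → (1,5).
Since 9 matches the lower bound, it is optimal.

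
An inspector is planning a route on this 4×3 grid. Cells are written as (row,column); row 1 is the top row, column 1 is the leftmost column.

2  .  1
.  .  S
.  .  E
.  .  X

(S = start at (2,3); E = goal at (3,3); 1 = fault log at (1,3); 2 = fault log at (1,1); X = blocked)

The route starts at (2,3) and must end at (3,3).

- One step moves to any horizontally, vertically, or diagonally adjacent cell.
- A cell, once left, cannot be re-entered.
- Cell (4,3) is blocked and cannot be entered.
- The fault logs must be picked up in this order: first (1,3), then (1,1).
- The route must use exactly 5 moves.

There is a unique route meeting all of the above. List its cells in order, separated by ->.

The waypoints must appear in the order (1,3), (1,1), with no cell reused.
Route from (2,3): up 1 to (1,3), left 2 to (1,1), down-right 2 to (3,3) — 5 moves in all.
Check: order respected (1 at step 1, 2 at step 3); 5 moves as required.

(2,3) -> (1,3) -> (1,2) -> (1,1) -> (2,2) -> (3,3)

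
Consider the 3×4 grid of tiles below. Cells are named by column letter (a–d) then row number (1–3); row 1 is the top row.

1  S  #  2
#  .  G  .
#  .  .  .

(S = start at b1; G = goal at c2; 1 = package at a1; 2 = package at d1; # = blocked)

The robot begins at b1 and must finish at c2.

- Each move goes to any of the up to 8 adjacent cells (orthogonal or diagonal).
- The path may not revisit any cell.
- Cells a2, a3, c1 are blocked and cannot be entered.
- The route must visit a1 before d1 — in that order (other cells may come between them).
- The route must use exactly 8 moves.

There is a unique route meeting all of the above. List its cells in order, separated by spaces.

The waypoints must appear in the order a1, d1, with no cell reused.
Route from b1: left 1 to a1, down-right 1 to b2, down 1 to b3, right 2 to d3, up 2 to d1, down-left 1 to c2 — 8 moves in all.
Check: order respected (1 at step 1, 2 at step 7); 8 moves as required.

b1 a1 b2 b3 c3 d3 d2 d1 c2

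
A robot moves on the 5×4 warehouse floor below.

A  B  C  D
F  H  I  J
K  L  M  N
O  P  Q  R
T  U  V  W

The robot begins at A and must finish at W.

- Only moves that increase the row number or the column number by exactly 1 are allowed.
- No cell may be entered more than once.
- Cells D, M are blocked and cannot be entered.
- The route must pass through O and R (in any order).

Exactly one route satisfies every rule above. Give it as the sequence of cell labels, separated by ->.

A -> F -> K -> O -> P -> Q -> R -> W

Moves only go right or down, so the column and row indices never decrease.
Route from A: down 3 to O, right 3 to R, down 1 to W — 7 moves in all.
Check: all required cells visited.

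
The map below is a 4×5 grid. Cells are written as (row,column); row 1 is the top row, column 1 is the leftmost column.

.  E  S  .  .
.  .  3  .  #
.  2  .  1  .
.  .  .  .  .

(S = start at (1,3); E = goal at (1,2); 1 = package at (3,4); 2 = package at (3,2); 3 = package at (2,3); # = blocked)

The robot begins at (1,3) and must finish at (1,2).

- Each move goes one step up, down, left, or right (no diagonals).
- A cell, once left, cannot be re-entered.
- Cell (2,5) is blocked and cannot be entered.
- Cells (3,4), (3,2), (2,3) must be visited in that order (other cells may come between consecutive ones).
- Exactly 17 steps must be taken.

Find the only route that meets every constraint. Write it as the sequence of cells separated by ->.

(1,3) -> (1,4) -> (2,4) -> (3,4) -> (3,5) -> (4,5) -> (4,4) -> (4,3) -> (4,2) -> (4,1) -> (3,1) -> (3,2) -> (3,3) -> (2,3) -> (2,2) -> (2,1) -> (1,1) -> (1,2)

The waypoints must appear in the order (3,4), (3,2), (2,3), with no cell reused.
Route from (1,3): right to (1,4), 2× down (reaching (3,4)), right to (3,5), down to (4,5), 4× left (reaching (4,1)), up to (3,1), 2× right (reaching (3,3)), up to (2,3), 2× left (reaching (2,1)), up to (1,1), right to (1,2) — 17 moves in all.
Check: order respected (1 at step 3, 2 at step 11, 3 at step 13); 17 moves as required.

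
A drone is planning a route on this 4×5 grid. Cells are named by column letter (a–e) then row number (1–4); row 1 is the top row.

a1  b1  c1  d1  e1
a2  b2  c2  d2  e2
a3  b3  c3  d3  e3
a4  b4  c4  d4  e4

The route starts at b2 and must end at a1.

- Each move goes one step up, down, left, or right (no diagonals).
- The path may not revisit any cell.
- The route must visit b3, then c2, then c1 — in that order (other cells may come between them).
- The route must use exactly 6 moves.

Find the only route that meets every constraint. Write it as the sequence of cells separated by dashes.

b2 - b3 - c3 - c2 - c1 - b1 - a1

The waypoints must appear in the order b3, c2, c1, with no cell reused.
Route from b2: down 1 to b3, right 1 to c3, up 2 to c1, left 2 to a1 — 6 moves in all.
Check: order respected (b3 at step 1, c2 at step 3, c1 at step 4); 6 moves as required.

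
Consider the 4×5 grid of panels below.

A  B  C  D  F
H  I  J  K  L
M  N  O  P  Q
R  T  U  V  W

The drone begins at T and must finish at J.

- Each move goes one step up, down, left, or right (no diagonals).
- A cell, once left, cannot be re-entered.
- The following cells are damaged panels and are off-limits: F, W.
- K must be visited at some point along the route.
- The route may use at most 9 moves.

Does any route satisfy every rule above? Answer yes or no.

yes

One route that works: T → N → O → P → K → J.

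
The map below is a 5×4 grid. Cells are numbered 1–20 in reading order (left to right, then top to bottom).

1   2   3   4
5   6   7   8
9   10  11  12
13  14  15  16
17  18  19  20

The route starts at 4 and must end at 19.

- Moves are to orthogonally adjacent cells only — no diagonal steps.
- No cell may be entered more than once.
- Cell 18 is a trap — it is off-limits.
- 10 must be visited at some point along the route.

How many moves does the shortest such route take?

7

Any route passes through 10 somewhere between 4 and 19. Summing Manhattan distances along the two legs (4 → 10 → 19) gives a lower bound of 4 + 3 = 7 moves.
A route of 7 moves achieves this: 4 → 8 → 12 → 11 → 10 → 14 → 15 → 19.
Since 7 matches the lower bound, it is optimal.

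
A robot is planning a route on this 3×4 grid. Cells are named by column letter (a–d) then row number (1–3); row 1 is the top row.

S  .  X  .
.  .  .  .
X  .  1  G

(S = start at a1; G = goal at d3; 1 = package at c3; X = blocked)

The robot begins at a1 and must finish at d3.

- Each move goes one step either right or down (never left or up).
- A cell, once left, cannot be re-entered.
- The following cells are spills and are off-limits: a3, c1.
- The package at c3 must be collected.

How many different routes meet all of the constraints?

4

A right/down-only route from a1 to d3 makes exactly 2 down-moves and 3 right-moves in some order.
With no other constraints that would be C(5,2) = 10 routes.
Split at c3 and multiply the segment counts (each segment already excludes blocked cells): a1→c3: 4; c3→d3: 1; product = 4.
That gives 4 routes.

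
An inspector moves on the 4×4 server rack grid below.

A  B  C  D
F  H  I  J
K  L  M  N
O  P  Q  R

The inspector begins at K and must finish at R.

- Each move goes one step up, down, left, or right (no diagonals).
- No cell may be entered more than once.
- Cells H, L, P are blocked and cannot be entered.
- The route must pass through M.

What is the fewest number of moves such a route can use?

8

Any route passes through M somewhere between K and R. Summing Manhattan distances along the two legs (K → M → R) gives a lower bound of 2 + 2 = 4 moves.
That bound ignores the blocked cells. Measuring each leg by the fewest moves that actually steer around them (K→M: 6; M→R: 2) raises the lower bound to 8.
A route of 8 moves exists: K → F → A → B → C → I → M → Q → R.
Since 8 matches that lower bound, it is optimal.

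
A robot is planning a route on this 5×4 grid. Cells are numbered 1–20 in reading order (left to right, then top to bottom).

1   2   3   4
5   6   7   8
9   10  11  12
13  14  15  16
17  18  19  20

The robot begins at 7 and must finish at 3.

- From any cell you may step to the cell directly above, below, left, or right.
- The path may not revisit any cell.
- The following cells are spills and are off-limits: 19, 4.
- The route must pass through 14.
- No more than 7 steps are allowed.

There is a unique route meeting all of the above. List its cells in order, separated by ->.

7 -> 11 -> 15 -> 14 -> 10 -> 6 -> 2 -> 3

Any route must reach 14 and still end at 3 within 7 moves, so the order of the required stops is forced.
Route from 7: down 2 to 15, left 1 to 14, up 3 to 2, right 1 to 3 — 7 moves in all.
Check: all required cells visited; 7 ≤ 7 moves.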